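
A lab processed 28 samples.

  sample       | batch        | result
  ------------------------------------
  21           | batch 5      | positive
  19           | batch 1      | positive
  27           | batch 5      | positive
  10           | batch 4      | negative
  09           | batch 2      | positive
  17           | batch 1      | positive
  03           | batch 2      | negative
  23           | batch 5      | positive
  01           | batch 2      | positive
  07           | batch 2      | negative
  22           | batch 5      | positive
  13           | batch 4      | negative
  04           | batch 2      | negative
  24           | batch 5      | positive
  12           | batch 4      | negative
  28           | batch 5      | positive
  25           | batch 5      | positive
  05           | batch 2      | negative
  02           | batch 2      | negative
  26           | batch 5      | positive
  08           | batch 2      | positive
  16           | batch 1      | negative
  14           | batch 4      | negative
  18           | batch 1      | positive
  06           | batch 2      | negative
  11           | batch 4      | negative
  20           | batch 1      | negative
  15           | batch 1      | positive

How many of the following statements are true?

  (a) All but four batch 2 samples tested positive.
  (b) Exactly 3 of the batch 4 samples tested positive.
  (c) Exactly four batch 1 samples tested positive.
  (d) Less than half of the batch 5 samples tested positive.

1

(a) batch 2: |A| = 9, |A ∩ B| = 3; needs |A ∖ B| = 4 — false.
(b) batch 4: |A| = 5, |A ∩ B| = 0; needs |A ∩ B| = 3 — false.
(c) batch 1: |A| = 6, |A ∩ B| = 4; needs |A ∩ B| = 4 — true.
(d) batch 5: |A| = 8, |A ∩ B| = 8; needs |A ∩ B| < |A ∖ B| — false.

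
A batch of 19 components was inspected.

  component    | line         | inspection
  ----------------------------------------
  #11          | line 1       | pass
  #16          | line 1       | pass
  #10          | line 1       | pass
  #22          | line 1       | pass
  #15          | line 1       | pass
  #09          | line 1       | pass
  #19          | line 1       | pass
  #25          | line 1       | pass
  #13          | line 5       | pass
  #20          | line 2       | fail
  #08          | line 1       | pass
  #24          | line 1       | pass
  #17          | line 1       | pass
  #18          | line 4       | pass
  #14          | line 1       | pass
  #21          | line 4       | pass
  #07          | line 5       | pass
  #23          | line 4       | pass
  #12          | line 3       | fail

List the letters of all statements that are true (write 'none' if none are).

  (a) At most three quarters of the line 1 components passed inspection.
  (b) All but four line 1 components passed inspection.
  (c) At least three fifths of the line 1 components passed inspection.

|A| = 12, |A ∩ B| = 12, |A ∖ B| = 0.
(a) |A ∩ B| / |A| ≤ 3/4: fails.
(b) |A ∖ B| = 4: fails.
(c) |A ∩ B| / |A| ≥ 3/5: holds.

(c)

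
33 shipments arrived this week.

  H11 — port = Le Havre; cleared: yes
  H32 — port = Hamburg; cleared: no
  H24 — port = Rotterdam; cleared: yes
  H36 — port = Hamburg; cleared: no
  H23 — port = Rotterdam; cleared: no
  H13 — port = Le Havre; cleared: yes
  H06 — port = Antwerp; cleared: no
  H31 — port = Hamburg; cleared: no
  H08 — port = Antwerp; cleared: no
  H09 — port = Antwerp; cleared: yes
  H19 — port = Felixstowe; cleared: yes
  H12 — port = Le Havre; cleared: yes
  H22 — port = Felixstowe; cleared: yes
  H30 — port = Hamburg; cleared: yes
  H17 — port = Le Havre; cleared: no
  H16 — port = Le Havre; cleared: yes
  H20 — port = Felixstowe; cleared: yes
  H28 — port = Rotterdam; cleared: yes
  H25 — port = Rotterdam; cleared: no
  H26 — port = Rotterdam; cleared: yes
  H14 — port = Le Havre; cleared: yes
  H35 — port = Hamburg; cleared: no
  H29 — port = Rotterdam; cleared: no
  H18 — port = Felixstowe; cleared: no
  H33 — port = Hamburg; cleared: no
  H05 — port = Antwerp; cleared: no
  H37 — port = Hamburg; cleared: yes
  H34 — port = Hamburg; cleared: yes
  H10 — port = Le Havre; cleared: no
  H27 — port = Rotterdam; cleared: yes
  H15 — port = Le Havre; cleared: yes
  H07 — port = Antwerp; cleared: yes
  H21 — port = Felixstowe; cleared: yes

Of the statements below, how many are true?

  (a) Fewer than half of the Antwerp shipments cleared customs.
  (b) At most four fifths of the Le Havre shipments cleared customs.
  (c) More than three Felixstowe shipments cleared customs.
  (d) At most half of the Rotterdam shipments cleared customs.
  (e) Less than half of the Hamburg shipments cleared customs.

4

(a) Antwerp: |A| = 5, |A ∩ B| = 2; needs |A ∩ B| < |A ∖ B| — true.
(b) Le Havre: |A| = 8, |A ∩ B| = 6; needs |A ∩ B| / |A| ≤ 4/5 — true.
(c) Felixstowe: |A| = 5, |A ∩ B| = 4; needs |A ∩ B| > 3 — true.
(d) Rotterdam: |A| = 7, |A ∩ B| = 4; needs |A ∩ B| ≤ |A ∖ B| — false.
(e) Hamburg: |A| = 8, |A ∩ B| = 3; needs |A ∩ B| < |A ∖ B| — true.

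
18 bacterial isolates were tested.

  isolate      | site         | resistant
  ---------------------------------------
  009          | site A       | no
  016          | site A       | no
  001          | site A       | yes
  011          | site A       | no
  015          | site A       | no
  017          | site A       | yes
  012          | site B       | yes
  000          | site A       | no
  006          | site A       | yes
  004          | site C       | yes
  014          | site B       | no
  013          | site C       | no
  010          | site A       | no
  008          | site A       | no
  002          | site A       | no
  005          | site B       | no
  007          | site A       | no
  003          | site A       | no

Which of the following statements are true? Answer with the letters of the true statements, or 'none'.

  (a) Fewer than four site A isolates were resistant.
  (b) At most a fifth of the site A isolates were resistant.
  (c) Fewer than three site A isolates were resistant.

|A| = 13, |A ∩ B| = 3, |A ∖ B| = 10.
(a) |A ∩ B| < 4: holds.
(b) |A ∩ B| / |A| ≤ 1/5: fails.
(c) |A ∩ B| < 3: fails.

(a)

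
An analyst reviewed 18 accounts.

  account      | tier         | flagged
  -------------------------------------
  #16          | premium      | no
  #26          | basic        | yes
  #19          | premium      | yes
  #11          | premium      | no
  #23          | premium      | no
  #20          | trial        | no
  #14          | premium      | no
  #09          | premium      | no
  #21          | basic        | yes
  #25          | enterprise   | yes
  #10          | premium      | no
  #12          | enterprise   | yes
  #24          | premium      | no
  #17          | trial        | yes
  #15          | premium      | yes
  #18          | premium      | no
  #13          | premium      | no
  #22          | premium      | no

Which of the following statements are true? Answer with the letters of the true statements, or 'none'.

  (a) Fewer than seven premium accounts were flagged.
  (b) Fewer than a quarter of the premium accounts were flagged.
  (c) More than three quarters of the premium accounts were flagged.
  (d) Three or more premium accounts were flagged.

(a), (b)

|A| = 12, |A ∩ B| = 2, |A ∖ B| = 10.
(a) |A ∩ B| < 7: holds.
(b) |A ∩ B| / |A| < 1/4: holds.
(c) |A ∩ B| / |A| > 3/4: fails.
(d) |A ∩ B| ≥ 3: fails.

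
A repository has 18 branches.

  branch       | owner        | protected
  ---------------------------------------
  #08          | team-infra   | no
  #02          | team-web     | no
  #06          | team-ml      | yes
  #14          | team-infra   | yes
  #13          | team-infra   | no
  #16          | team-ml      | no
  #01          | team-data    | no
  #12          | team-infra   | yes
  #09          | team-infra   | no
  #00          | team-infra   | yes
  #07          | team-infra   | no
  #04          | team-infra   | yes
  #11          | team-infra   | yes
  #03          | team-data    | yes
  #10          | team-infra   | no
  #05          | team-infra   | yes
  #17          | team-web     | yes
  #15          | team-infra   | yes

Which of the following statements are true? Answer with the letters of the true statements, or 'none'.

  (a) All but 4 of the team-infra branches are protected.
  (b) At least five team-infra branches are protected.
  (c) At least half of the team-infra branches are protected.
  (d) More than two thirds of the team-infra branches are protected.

|A| = 12, |A ∩ B| = 7, |A ∖ B| = 5.
(a) |A ∖ B| = 4: fails.
(b) |A ∩ B| ≥ 5: holds.
(c) |A ∩ B| ≥ |A ∖ B|: holds.
(d) |A ∩ B| / |A| > 2/3: fails.

(b), (c)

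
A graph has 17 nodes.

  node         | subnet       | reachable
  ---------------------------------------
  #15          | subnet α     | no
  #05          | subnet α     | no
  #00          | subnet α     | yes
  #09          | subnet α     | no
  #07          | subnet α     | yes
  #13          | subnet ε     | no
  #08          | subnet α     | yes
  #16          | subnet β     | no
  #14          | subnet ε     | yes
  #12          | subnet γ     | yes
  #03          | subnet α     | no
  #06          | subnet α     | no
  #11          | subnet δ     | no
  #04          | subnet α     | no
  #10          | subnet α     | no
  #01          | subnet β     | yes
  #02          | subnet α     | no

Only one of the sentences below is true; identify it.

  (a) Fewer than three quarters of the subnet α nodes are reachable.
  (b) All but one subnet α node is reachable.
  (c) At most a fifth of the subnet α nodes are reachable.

|A| = 11, |A ∩ B| = 3, |A ∖ B| = 8.
(a) requires |A ∩ B| / |A| < 3/4: true.
(b) requires |A ∖ B| = 1: false.
(c) requires |A ∩ B| / |A| ≤ 1/5: false.

(a)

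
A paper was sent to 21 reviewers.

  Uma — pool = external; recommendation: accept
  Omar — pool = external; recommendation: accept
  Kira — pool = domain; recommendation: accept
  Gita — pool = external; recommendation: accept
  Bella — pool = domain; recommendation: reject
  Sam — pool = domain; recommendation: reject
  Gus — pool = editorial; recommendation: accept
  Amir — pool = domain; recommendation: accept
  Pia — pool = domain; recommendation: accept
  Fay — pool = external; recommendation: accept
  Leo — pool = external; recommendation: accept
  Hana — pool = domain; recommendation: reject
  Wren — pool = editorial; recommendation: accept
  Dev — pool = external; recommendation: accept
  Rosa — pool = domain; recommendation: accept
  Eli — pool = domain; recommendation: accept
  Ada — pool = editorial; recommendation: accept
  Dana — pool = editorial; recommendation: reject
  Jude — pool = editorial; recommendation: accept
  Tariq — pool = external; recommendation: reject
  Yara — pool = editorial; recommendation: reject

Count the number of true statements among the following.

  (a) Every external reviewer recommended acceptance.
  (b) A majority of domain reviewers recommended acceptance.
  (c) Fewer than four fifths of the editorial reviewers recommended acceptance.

2

(a) external: |A| = 7, |A ∩ B| = 6; needs A ⊆ B, i.e. every element of A is in B (|A ∖ B| = 0) — false.
(b) domain: |A| = 8, |A ∩ B| = 5; needs |A ∩ B| > |A ∖ B| — true.
(c) editorial: |A| = 6, |A ∩ B| = 4; needs |A ∩ B| / |A| < 4/5 — true.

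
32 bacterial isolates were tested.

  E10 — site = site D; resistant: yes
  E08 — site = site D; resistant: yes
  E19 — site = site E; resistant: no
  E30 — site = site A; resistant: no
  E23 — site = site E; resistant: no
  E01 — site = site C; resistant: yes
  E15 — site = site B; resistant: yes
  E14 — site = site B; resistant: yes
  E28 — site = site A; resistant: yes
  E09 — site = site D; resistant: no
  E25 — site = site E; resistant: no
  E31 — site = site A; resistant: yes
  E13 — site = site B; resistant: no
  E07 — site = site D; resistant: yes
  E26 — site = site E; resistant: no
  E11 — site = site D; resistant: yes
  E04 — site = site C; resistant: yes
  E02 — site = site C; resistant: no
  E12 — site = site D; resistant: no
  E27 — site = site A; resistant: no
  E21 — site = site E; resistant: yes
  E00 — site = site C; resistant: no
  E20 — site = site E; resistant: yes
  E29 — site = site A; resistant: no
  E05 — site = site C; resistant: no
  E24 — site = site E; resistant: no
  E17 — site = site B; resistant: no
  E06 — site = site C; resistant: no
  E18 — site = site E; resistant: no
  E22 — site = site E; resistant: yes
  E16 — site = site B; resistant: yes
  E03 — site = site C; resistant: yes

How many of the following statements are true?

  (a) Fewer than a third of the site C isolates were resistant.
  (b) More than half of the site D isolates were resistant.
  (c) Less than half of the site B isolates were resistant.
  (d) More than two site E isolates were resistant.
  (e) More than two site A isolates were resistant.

2

(a) site C: |A| = 7, |A ∩ B| = 3; needs |A ∩ B| / |A| < 1/3 — false.
(b) site D: |A| = 6, |A ∩ B| = 4; needs |A ∩ B| > |A ∖ B| — true.
(c) site B: |A| = 5, |A ∩ B| = 3; needs |A ∩ B| < |A ∖ B| — false.
(d) site E: |A| = 9, |A ∩ B| = 3; needs |A ∩ B| > 2 — true.
(e) site A: |A| = 5, |A ∩ B| = 2; needs |A ∩ B| > 2 — false.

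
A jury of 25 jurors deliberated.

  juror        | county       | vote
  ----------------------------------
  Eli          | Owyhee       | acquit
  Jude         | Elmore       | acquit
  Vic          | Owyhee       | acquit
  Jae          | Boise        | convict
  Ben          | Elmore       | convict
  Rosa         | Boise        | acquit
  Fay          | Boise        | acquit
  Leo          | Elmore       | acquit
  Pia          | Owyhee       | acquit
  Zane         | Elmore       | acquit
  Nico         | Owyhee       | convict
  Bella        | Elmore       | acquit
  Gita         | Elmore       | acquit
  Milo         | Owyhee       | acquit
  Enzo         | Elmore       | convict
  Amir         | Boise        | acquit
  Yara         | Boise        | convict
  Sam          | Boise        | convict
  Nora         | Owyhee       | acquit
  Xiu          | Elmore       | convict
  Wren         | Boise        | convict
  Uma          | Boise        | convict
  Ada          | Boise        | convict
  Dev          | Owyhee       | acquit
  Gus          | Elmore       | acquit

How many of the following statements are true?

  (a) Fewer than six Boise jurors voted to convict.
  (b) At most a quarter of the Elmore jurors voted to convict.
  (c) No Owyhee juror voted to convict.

0

(a) Boise: |A| = 9, |A ∩ B| = 6; needs |A ∩ B| < 6 — false.
(b) Elmore: |A| = 9, |A ∩ B| = 3; needs |A ∩ B| / |A| ≤ 1/4 — false.
(c) Owyhee: |A| = 7, |A ∩ B| = 1; needs A ∩ B = ∅ (|A ∩ B| = 0) — false.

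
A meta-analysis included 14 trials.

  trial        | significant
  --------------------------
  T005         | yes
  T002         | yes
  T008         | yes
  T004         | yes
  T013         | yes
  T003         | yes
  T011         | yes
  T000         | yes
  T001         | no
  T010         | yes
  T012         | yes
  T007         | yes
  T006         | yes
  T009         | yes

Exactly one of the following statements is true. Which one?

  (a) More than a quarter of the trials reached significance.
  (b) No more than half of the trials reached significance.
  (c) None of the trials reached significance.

(a)

|A| = 14, |A ∩ B| = 13, |A ∖ B| = 1.
(a) requires |A ∩ B| / |A| > 1/4: true.
(b) requires |A ∩ B| ≤ |A ∖ B|: false.
(c) requires A ∩ B = ∅ (|A ∩ B| = 0): false.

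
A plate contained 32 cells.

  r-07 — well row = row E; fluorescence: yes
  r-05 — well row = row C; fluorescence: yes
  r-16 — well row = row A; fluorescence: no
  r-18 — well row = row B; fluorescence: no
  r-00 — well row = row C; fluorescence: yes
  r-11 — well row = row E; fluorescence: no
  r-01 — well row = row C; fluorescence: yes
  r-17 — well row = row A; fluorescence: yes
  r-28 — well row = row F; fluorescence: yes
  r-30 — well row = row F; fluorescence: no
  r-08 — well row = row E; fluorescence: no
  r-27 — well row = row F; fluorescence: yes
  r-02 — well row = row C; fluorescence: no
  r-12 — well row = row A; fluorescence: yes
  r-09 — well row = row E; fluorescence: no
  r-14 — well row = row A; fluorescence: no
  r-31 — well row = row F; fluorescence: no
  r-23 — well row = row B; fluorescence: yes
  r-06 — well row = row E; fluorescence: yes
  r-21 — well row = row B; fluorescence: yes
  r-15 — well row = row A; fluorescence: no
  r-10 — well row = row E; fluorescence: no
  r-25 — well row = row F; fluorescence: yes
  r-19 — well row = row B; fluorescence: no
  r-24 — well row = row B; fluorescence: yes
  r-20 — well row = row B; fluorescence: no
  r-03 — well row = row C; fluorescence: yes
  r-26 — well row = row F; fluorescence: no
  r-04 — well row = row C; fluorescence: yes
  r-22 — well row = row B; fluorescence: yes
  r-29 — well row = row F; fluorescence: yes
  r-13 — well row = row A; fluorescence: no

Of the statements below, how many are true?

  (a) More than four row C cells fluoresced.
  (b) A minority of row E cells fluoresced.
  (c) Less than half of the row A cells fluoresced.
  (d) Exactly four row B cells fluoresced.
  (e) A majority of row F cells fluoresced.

5

(a) row C: |A| = 6, |A ∩ B| = 5; needs |A ∩ B| > 4 — true.
(b) row E: |A| = 6, |A ∩ B| = 2; needs |A ∩ B| < |A ∖ B| — true.
(c) row A: |A| = 6, |A ∩ B| = 2; needs |A ∩ B| < |A ∖ B| — true.
(d) row B: |A| = 7, |A ∩ B| = 4; needs |A ∩ B| = 4 — true.
(e) row F: |A| = 7, |A ∩ B| = 4; needs |A ∩ B| > |A ∖ B| — true.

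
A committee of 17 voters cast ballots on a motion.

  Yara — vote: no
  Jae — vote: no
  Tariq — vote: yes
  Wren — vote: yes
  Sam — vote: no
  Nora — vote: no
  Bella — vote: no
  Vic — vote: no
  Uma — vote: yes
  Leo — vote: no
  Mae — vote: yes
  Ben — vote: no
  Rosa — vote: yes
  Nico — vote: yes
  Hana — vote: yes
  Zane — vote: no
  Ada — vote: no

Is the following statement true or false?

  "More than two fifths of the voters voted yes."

The determiner here denotes the relation: |A ∩ B| / |A| > 2/5.
|A| = 17, |A ∩ B| = 7, |A ∖ B| = 10.
|A ∩ B|/|A| = 7/17, so the statement is true.

True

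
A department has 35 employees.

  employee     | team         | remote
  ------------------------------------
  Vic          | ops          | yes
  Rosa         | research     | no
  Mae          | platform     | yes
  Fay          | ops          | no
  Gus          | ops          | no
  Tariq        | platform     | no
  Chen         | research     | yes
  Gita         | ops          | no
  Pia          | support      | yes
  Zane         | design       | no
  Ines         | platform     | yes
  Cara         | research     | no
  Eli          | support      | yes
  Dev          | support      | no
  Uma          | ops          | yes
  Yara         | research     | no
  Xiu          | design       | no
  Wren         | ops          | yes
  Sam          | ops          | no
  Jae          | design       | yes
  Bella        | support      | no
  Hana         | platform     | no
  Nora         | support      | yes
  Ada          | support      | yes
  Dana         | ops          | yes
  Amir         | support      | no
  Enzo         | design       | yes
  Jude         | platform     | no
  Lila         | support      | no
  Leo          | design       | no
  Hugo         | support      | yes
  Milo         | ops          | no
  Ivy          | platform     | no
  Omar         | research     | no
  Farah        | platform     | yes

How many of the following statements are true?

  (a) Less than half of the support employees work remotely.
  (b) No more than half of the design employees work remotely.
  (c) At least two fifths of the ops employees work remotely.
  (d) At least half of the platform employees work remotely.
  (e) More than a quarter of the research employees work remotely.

(a) support: |A| = 9, |A ∩ B| = 5; needs |A ∩ B| < |A ∖ B| — false.
(b) design: |A| = 5, |A ∩ B| = 2; needs |A ∩ B| ≤ |A ∖ B| — true.
(c) ops: |A| = 9, |A ∩ B| = 4; needs |A ∩ B| / |A| ≥ 2/5 — true.
(d) platform: |A| = 7, |A ∩ B| = 3; needs |A ∩ B| ≥ |A ∖ B| — false.
(e) research: |A| = 5, |A ∩ B| = 1; needs |A ∩ B| / |A| > 1/4 — false.

2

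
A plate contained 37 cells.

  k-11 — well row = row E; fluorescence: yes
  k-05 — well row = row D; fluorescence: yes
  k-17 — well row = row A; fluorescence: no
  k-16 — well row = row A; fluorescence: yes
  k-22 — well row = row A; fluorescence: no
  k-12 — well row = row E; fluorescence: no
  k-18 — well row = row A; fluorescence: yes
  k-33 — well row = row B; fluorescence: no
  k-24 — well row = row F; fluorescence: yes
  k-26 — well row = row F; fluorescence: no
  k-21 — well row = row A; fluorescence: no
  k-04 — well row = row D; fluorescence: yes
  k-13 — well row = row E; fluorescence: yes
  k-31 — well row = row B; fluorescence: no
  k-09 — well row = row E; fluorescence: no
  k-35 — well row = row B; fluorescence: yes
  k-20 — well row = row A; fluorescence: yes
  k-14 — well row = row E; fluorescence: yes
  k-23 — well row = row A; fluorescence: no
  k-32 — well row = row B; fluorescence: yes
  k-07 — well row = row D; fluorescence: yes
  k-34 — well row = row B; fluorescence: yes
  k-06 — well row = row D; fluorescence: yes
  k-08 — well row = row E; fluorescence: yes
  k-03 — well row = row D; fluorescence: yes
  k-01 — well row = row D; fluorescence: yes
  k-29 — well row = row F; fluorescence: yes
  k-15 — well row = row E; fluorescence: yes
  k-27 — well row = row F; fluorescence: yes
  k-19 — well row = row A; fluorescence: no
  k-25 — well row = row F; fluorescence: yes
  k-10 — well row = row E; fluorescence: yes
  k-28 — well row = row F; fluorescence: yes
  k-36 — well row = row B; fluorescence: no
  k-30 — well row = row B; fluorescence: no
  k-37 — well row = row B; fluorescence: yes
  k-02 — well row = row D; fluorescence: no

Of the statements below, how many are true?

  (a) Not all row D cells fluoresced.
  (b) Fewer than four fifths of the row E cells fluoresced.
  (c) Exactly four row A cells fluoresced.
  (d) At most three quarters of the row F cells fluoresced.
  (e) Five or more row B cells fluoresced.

(a) row D: |A| = 7, |A ∩ B| = 6; needs A ⊄ B (|A ∖ B| ≥ 1) — true.
(b) row E: |A| = 8, |A ∩ B| = 6; needs |A ∩ B| / |A| < 4/5 — true.
(c) row A: |A| = 8, |A ∩ B| = 3; needs |A ∩ B| = 4 — false.
(d) row F: |A| = 6, |A ∩ B| = 5; needs |A ∩ B| / |A| ≤ 3/4 — false.
(e) row B: |A| = 8, |A ∩ B| = 4; needs |A ∩ B| ≥ 5 — false.

2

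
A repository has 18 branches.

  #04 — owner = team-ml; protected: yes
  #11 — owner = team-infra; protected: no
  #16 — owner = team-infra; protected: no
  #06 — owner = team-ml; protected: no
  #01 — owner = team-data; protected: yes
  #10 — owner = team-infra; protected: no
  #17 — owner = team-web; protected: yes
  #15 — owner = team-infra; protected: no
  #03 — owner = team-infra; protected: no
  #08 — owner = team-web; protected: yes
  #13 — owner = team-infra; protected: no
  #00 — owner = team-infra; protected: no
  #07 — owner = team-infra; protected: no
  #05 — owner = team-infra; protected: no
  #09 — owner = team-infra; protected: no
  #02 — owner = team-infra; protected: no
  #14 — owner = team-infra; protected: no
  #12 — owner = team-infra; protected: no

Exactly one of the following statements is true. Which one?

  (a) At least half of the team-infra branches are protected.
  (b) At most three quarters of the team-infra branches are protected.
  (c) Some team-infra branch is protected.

|A| = 13, |A ∩ B| = 0, |A ∖ B| = 13.
(a) requires |A ∩ B| ≥ |A ∖ B|: false.
(b) requires |A ∩ B| / |A| ≤ 3/4: true.
(c) requires A ∩ B ≠ ∅ (|A ∩ B| ≥ 1): false.

(b)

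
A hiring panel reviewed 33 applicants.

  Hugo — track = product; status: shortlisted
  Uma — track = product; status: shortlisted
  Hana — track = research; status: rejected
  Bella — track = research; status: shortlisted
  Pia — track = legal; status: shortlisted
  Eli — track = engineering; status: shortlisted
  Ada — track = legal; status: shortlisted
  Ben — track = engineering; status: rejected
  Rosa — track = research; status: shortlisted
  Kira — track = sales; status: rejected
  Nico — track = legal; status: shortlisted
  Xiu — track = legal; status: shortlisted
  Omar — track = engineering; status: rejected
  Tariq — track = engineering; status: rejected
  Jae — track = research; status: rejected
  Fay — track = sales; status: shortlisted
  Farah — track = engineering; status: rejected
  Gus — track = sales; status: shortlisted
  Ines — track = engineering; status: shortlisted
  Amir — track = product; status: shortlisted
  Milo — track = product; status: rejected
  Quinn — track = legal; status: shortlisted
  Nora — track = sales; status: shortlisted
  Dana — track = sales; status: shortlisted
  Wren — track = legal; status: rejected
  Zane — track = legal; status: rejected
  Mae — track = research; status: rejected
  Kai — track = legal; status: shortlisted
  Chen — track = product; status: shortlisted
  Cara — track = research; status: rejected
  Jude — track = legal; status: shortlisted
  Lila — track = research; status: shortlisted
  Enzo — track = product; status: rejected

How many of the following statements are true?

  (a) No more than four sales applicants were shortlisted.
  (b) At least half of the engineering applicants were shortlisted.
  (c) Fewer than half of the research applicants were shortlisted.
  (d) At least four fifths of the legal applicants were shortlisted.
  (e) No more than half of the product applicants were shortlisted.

(a) sales: |A| = 5, |A ∩ B| = 4; needs |A ∩ B| ≤ 4 — true.
(b) engineering: |A| = 6, |A ∩ B| = 2; needs |A ∩ B| ≥ |A ∖ B| — false.
(c) research: |A| = 7, |A ∩ B| = 3; needs |A ∩ B| < |A ∖ B| — true.
(d) legal: |A| = 9, |A ∩ B| = 7; needs |A ∩ B| / |A| ≥ 4/5 — false.
(e) product: |A| = 6, |A ∩ B| = 4; needs |A ∩ B| ≤ |A ∖ B| — false.

2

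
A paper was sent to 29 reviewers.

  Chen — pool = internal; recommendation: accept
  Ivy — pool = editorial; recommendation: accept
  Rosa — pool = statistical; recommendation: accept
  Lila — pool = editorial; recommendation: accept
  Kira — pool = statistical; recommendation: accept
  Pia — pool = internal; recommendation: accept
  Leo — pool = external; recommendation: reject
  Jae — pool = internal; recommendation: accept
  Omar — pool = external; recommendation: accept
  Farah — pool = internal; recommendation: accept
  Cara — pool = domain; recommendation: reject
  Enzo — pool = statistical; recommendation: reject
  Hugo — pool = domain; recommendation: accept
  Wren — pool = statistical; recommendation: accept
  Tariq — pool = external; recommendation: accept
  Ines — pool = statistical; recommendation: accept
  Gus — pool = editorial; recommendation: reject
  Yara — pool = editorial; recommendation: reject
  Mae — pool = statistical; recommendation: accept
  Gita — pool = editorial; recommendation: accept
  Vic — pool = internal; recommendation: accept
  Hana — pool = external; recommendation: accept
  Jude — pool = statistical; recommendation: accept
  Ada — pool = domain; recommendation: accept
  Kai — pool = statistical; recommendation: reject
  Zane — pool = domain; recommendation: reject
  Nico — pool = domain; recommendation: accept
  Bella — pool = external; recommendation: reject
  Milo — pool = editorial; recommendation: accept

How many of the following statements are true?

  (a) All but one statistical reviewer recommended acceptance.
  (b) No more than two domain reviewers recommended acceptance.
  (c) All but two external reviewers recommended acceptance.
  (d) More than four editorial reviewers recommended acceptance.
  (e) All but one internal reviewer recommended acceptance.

(a) statistical: |A| = 8, |A ∩ B| = 6; needs |A ∖ B| = 1 — false.
(b) domain: |A| = 5, |A ∩ B| = 3; needs |A ∩ B| ≤ 2 — false.
(c) external: |A| = 5, |A ∩ B| = 3; needs |A ∖ B| = 2 — true.
(d) editorial: |A| = 6, |A ∩ B| = 4; needs |A ∩ B| > 4 — false.
(e) internal: |A| = 5, |A ∩ B| = 5; needs |A ∖ B| = 1 — false.

1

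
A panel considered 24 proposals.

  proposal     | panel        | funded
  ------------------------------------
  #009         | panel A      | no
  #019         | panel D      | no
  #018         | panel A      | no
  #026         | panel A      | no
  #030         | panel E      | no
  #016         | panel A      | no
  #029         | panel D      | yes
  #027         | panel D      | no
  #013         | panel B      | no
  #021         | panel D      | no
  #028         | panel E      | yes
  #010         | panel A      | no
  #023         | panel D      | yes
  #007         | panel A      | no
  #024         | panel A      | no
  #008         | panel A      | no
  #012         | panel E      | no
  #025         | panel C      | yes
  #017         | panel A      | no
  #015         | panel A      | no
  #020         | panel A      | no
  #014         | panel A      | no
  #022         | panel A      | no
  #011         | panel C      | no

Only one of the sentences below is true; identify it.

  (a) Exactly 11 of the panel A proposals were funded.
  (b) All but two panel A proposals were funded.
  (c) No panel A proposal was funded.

|A| = 13, |A ∩ B| = 0, |A ∖ B| = 13.
(a) requires |A ∩ B| = 11: false.
(b) requires |A ∖ B| = 2: false.
(c) requires A ∩ B = ∅ (|A ∩ B| = 0): true.

(c)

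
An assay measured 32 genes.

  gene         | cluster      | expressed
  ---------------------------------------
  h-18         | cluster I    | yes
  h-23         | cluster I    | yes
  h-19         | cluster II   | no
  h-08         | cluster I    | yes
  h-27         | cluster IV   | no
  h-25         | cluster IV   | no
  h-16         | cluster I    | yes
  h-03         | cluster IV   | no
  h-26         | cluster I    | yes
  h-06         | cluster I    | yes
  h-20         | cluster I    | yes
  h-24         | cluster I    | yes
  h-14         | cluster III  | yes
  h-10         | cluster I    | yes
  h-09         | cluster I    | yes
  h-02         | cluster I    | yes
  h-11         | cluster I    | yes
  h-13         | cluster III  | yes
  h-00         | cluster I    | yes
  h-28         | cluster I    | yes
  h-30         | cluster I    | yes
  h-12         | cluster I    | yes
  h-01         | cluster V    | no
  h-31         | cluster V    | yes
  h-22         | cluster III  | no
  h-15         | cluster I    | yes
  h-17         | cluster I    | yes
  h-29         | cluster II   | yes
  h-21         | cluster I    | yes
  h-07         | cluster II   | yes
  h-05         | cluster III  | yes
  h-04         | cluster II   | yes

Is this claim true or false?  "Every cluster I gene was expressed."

True

'Every cluster I gene was expressed' holds iff A ⊆ B, i.e. every element of A is in B (|A ∖ B| = 0).
|A| = 19, |A ∩ B| = 19, |A ∖ B| = 0.
So the statement is true.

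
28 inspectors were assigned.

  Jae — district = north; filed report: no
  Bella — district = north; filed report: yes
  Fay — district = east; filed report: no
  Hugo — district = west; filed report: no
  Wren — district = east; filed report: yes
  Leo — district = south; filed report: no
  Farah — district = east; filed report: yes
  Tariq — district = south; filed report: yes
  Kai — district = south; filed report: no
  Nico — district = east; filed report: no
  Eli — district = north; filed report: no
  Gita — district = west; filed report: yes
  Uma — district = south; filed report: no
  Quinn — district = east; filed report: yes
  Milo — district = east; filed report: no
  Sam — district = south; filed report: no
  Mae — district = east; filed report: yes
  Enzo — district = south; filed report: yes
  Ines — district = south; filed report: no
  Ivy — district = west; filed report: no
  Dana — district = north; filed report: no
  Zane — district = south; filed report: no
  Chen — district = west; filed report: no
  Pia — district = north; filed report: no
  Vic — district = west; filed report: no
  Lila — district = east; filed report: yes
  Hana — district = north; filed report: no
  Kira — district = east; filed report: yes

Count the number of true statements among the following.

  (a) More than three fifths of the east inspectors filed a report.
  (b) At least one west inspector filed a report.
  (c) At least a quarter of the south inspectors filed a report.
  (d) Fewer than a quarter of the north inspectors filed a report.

(a) east: |A| = 9, |A ∩ B| = 6; needs |A ∩ B| / |A| > 3/5 — true.
(b) west: |A| = 5, |A ∩ B| = 1; needs A ∩ B ≠ ∅ (|A ∩ B| ≥ 1) — true.
(c) south: |A| = 8, |A ∩ B| = 2; needs |A ∩ B| / |A| ≥ 1/4 — true.
(d) north: |A| = 6, |A ∩ B| = 1; needs |A ∩ B| / |A| < 1/4 — true.

4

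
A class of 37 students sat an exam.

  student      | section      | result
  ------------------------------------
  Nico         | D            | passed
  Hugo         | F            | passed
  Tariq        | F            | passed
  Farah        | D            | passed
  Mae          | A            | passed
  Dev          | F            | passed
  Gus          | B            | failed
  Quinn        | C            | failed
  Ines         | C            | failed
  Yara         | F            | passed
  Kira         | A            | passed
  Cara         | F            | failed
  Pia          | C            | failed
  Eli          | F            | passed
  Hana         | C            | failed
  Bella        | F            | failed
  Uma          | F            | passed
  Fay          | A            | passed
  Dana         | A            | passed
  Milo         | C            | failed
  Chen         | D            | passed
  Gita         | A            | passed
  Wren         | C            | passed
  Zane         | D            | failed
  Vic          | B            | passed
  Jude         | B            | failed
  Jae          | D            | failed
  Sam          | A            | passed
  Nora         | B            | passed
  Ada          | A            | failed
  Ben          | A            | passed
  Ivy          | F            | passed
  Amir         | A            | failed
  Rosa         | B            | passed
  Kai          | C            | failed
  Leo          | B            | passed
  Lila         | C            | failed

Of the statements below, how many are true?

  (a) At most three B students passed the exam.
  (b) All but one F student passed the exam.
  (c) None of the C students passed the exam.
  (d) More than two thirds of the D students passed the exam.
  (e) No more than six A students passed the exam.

(a) B: |A| = 6, |A ∩ B| = 4; needs |A ∩ B| ≤ 3 — false.
(b) F: |A| = 9, |A ∩ B| = 7; needs |A ∖ B| = 1 — false.
(c) C: |A| = 8, |A ∩ B| = 1; needs A ∩ B = ∅ (|A ∩ B| = 0) — false.
(d) D: |A| = 5, |A ∩ B| = 3; needs |A ∩ B| / |A| > 2/3 — false.
(e) A: |A| = 9, |A ∩ B| = 7; needs |A ∩ B| ≤ 6 — false.

0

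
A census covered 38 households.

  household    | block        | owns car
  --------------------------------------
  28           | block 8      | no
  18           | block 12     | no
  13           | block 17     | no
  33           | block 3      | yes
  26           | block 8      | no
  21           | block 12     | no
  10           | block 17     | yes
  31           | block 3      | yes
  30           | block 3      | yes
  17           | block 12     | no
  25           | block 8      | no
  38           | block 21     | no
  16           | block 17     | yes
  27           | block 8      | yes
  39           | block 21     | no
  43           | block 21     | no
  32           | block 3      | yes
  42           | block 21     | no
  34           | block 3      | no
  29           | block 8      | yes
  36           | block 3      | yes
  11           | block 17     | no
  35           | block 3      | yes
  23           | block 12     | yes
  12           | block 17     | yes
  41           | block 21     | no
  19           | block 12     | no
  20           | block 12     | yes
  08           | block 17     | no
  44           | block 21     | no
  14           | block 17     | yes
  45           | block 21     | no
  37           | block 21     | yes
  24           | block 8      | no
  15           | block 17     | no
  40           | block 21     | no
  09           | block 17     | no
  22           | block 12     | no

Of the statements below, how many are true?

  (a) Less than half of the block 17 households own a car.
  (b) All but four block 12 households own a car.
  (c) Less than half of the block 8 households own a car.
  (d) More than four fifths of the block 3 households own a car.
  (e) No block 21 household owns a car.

3

(a) block 17: |A| = 9, |A ∩ B| = 4; needs |A ∩ B| < |A ∖ B| — true.
(b) block 12: |A| = 7, |A ∩ B| = 2; needs |A ∖ B| = 4 — false.
(c) block 8: |A| = 6, |A ∩ B| = 2; needs |A ∩ B| < |A ∖ B| — true.
(d) block 3: |A| = 7, |A ∩ B| = 6; needs |A ∩ B| / |A| > 4/5 — true.
(e) block 21: |A| = 9, |A ∩ B| = 1; needs A ∩ B = ∅ (|A ∩ B| = 0) — false.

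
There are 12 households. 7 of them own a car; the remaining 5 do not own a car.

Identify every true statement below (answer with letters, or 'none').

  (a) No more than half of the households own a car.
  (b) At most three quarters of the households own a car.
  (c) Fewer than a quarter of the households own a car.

(b)

|A| = 12, |A ∩ B| = 7, |A ∖ B| = 5.
(a) |A ∩ B| ≤ |A ∖ B|: fails.
(b) |A ∩ B| / |A| ≤ 3/4: holds.
(c) |A ∩ B| / |A| < 1/4: fails.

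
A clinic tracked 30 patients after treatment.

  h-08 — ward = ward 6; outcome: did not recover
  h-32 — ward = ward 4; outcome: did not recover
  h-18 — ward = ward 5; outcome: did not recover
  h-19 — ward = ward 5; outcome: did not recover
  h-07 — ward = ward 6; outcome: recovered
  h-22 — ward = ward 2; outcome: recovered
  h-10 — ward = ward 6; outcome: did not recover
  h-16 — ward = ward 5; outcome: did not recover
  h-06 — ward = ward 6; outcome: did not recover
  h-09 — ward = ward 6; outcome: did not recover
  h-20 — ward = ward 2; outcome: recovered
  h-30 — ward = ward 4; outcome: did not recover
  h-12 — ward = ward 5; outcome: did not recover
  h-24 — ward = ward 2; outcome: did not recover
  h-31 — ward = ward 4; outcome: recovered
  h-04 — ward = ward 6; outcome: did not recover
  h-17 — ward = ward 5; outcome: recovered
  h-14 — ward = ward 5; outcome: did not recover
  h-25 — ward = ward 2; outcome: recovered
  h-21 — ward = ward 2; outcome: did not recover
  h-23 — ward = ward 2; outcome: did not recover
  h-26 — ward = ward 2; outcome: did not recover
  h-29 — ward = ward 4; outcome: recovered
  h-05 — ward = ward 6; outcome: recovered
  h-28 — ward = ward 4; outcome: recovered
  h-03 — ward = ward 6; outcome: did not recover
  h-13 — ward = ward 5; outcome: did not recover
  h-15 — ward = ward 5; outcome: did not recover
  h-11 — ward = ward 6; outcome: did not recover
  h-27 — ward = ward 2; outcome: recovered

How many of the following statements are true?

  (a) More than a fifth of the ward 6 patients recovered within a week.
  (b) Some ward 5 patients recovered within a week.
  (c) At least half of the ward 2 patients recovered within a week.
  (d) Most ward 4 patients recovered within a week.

(a) ward 6: |A| = 9, |A ∩ B| = 2; needs |A ∩ B| / |A| > 1/5 — true.
(b) ward 5: |A| = 8, |A ∩ B| = 1; needs A ∩ B ≠ ∅ (|A ∩ B| ≥ 1) — true.
(c) ward 2: |A| = 8, |A ∩ B| = 4; needs |A ∩ B| ≥ |A ∖ B| — true.
(d) ward 4: |A| = 5, |A ∩ B| = 3; needs |A ∩ B| > |A ∖ B| — true.

4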